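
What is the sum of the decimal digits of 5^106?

5^106 = 123259516440783094595582588325435348386438505485784844495356082916259765625
Sum of its 75 digits: 364.

364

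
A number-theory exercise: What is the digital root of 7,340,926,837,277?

2

7+3+4+0+9+2+6+8+3+7+2+7+7 = 65
6+5 = 11
1+1 = 2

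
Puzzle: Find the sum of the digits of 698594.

41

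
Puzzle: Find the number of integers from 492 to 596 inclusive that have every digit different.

The integers in [492, 596] that have every digit different: 492, 493, 495, 496, 497, 498, …, 594, 596.
76 qualify.

76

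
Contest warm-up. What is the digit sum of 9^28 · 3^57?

9^28 · 3^57 = 821678234986022501332043817791314604358242170799200323
Sum of its 54 digits: 207.

207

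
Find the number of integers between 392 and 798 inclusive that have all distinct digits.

294

The integers in [392, 798] that have all distinct digits: 392, 394, 395, 396, 397, 398, …, 796, 798.
294 qualify.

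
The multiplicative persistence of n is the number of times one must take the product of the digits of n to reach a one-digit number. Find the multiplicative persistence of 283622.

283622 → 1152 → 10 → 0 (3 steps)

3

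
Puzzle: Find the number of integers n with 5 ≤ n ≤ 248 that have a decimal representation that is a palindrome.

The integers in [5, 248] that have a decimal representation that is a palindrome: 5, 6, 7, 8, 9, 11, …, 232, 242.
29 qualify.

29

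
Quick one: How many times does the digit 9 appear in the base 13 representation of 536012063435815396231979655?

2

536012063435815396231979655 in base 13 is CAB6A4017B43594A0C26697A.
The digit 9 appears 2 times.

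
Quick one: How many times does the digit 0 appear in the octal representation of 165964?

1

165964 in base 8 is 504114.
The digit 0 appears 1 time.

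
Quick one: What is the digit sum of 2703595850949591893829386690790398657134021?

2+7+0+3+5+9+5+8+5+0+9+4+9+5+9+1+8+9+3+8+2+9+3+8+6+6+9+0+7+9+0+3+9+8+6+5+7+1+3+4+0+2+1 = 217

217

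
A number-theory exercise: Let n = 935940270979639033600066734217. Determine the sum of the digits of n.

130

9+3+5+9+4+0+2+7+0+9+7+9+6+3+9+0+3+3+6+0+0+0+6+6+7+3+4+2+1+7 = 130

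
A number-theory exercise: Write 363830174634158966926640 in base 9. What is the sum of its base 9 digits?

363830174634158966926640 in base 9 is 4504088161865580376131482.
Digit sum: 4+5+0+4+0+8+8+1+6+1+8+6+5+5+8+0+3+7+6+1+3+1+4+8+2 = 104.

104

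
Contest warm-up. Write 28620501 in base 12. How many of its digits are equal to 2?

1

28620501 in base 12 is 9702959.
The digit 2 appears 1 time.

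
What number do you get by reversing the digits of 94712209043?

Reversing 94712209043 gives 34090221749.

34090221749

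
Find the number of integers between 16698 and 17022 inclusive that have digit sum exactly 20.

18

The integers in [16698, 17022] that have digit sum exactly 20: 16706, 16715, 16724, 16733, 16742, 16751, …, 16931, 16940.
18 qualify.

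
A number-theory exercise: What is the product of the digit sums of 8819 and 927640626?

1092

S(8819) = 8+8+1+9 = 26.
S(927640626) = 9+2+7+6+4+0+6+2+6 = 42.
26 · 42 = 1092.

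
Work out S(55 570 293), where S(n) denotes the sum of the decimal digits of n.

36

5+5+5+7+0+2+9+3 = 36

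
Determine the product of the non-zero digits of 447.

4×4×7 = 112

112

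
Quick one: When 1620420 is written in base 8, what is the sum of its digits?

1620420 in base 8 is 6134704.
Digit sum: 6+1+3+4+7+0+4 = 25.

25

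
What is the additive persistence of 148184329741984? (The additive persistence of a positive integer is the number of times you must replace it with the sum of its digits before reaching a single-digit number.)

148184329741984 → 73 → 10 → 1 (3 steps)

3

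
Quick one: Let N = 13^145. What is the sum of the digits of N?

760

13^145 = 332495739297038865453955824301148040878086855761996914226721779819448441230837837778396193227194828462167904844061547157593170092092697366300067194480595905270093
Sum of its 162 digits: 760.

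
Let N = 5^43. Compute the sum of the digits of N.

5^43 = 1136868377216160297393798828125
Sum of its 31 digits: 149.

149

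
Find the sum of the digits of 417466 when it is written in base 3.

14

417466 in base 3 is 210012122201.
Digit sum: 2+1+0+0+1+2+1+2+2+2+0+1 = 14.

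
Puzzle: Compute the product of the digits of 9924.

648

9×9×2×4 = 648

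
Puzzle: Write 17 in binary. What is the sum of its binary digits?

17 in base 2 is 10001.
Digit sum: 1+0+0+0+1 = 2.

2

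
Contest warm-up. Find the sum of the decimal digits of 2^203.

239

2^203 = 12855504354071922204335696738729300820177623950262342682411008
Sum of its 62 digits: 239.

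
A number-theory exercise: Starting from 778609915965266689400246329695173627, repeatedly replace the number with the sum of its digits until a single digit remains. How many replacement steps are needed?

3

778609915965266689400246329695173627 → 185 → 14 → 5 (3 steps)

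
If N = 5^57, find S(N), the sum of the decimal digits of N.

215

5^57 = 6938893903907228377647697925567626953125
Sum of its 40 digits: 215.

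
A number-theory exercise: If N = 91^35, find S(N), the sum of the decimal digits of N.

289

91^35 = 368509536480853695382607059492108113220321186802273367321653972527651
Sum of its 69 digits: 289.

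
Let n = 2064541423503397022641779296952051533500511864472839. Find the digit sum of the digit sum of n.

11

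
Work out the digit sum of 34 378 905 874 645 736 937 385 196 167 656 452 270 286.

207

3+4+3+7+8+9+0+5+8+7+4+6+4+5+7+3+6+9+3+7+3+8+5+1+9+6+1+6+7+6+5+6+4+5+2+2+7+0+2+8+6 = 207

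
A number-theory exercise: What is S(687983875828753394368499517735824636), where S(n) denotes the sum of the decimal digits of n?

206

6+8+7+9+8+3+8+7+5+8+2+8+7+5+3+3+9+4+3+6+8+4+9+9+5+1+7+7+3+5+8+2+4+6+3+6 = 206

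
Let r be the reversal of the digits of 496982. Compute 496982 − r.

207288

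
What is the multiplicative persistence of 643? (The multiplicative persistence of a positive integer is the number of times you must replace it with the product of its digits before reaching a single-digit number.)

3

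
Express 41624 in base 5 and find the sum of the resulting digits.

20

41624 in base 5 is 2312444.
Digit sum: 2+3+1+2+4+4+4 = 20.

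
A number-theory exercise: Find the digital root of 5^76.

4

The digital root of n equals n mod 9 (or 9 when 9 | n), so we need 5^76 mod 9.
5^76 ≡ 4 (mod 9), so the digital root is 4.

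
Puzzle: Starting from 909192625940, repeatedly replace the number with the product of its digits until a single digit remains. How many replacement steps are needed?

909192625940 → 0 (1 step)

1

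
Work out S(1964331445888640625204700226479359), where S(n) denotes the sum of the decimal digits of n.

147

1+9+6+4+3+3+1+4+4+5+8+8+8+6+4+0+6+2+5+2+0+4+7+0+0+2+2+6+4+7+9+3+5+9 = 147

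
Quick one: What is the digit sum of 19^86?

19^86 = 93931159192635254915820471057358992010808400674497210917407177698488916879344705049022303605110796637313140281
Sum of its 110 digits: 469.

469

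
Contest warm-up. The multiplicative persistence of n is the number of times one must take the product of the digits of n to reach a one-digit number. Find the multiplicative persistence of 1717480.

1717480 → 0 (1 step)

1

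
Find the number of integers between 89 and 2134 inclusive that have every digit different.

1227

The integers in [89, 2134] that have every digit different: 89, 90, 91, 92, 93, 94, …, 2130, 2134.
1227 qualify.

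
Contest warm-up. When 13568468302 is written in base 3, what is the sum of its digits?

13568468302 in base 3 is 1022000121110121101001.
Digit sum: 1+0+2+2+0+0+0+1+2+1+1+1+0+1+2+1+1+0+1+0+0+1 = 18.

18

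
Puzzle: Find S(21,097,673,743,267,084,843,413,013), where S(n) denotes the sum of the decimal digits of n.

2+1+0+9+7+6+7+3+7+4+3+2+6+7+0+8+4+8+4+3+4+1+3+0+1+3 = 103

103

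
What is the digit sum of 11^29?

140

11^29 = 1586309297171491574414436704891
Sum of its 31 digits: 140.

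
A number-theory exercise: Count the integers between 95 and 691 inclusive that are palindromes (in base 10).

60

The integers in [95, 691] that are palindromes (in base 10): 99, 101, 111, 121, 131, 141, …, 676, 686.
60 qualify.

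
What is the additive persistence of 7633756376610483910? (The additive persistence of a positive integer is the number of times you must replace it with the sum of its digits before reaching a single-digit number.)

7633756376610483910 → 85 → 13 → 4 (3 steps)

3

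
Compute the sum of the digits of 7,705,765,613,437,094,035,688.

104

7+7+0+5+7+6+5+6+1+3+4+3+7+0+9+4+0+3+5+6+8+8 = 104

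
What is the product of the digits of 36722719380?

0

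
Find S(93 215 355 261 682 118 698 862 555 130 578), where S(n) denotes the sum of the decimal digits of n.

9+3+2+1+5+3+5+5+2+6+1+6+8+2+1+1+8+6+9+8+8+6+2+5+5+5+1+3+0+5+7+8 = 146

146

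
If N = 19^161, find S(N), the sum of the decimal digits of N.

19^161 = 75740776531204712406363667150938402183299634652690083062938151323734623285359002206764024792480264186435343171197407631199767377252220581653555577130020031328803053876269310618676138008858152850304137571219
Sum of its 206 digits: 838.

838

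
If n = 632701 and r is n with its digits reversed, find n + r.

Reverse of 632701 is 107236.
632701 + 107236 = 739937

739937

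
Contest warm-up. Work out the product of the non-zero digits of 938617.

9×3×8×6×1×7 = 9072

9072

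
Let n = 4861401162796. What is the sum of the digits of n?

4+8+6+1+4+0+1+1+6+2+7+9+6 = 55

55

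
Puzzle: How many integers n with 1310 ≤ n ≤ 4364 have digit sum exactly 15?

The integers in [1310, 4364] that have digit sum exactly 15: 1329, 1338, 1347, 1356, 1365, 1374, …, 4353, 4362.
239 qualify.

239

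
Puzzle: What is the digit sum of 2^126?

172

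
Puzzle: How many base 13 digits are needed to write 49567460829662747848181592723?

26

49567460829662747848181592723 in base 13 is 70419747190BC944331C479847, which has 26 digits.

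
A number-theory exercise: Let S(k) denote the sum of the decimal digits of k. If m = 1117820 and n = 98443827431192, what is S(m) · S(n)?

1300

S(1117820) = 1+1+1+7+8+2+0 = 20.
S(98443827431192) = 9+8+4+4+3+8+2+7+4+3+1+1+9+2 = 65.
20 · 65 = 1300.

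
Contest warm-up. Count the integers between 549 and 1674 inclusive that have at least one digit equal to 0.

293

The integers in [549, 1674] that have at least one digit equal to 0: 550, 560, 570, 580, 590, 600, …, 1660, 1670.
293 qualify.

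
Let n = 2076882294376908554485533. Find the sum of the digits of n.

123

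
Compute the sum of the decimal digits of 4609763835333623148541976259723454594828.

193

4+6+0+9+7+6+3+8+3+5+3+3+3+6+2+3+1+4+8+5+4+1+9+7+6+2+5+9+7+2+3+4+5+4+5+9+4+8+2+8 = 193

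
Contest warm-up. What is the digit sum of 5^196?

643

5^196 = 99568244445778267314305024860481987849444034699538674129617865836635181344566135058943117170011417871311465432881959713995456695556640625
Sum of its 137 digits: 643.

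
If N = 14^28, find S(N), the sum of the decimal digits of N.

166

14^28 = 123476695691247935826229781856256
Sum of its 33 digits: 166.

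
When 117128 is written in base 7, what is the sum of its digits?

117128 in base 7 is 665324.
Digit sum: 6+6+5+3+2+4 = 26.

26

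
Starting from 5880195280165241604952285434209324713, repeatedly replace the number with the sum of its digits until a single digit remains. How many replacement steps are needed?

3

5880195280165241604952285434209324713 → 148 → 13 → 4 (3 steps)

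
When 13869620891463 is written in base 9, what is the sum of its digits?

71

13869620891463 in base 9 is 54086821558883.
Digit sum: 5+4+0+8+6+8+2+1+5+5+8+8+8+3 = 71.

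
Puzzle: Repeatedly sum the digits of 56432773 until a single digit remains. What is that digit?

5+6+4+3+2+7+7+3 = 37
3+7 = 10
1+0 = 1

1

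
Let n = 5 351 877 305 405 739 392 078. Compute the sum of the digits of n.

5+3+5+1+8+7+7+3+0+5+4+0+5+7+3+9+3+9+2+0+7+8 = 101

101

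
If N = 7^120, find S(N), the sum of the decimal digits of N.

7^120 = 258086210989349276047917817413172383631691140276099547911280598425927853437317437263620645695945672001
Sum of its 102 digits: 460.

460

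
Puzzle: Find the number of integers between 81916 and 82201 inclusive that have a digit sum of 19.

The integers in [81916, 82201] that have a digit sum of 19: 82009, 82018, 82027, 82036, 82045, 82054, …, 82171, 82180.
19 qualify.

19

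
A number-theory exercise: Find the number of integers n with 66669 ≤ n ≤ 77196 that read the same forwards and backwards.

The integers in [66669, 77196] that read the same forwards and backwards: 66766, 66866, 66966, 67076, 67176, 67276, …, 77077, 77177.
105 qualify.

105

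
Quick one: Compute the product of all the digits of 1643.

1×6×4×3 = 72

72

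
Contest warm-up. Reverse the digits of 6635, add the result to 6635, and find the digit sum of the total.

Reversal of 6635 is 5366; 6635 + 5366 = 12001.
Digit sum of 12001: 1+2+0+0+1 = 4.

4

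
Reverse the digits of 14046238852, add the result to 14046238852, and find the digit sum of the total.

59

Reversal of 14046238852 is 25883264041; 14046238852 + 25883264041 = 39929502893.
Digit sum of 39929502893: 3+9+9+2+9+5+0+2+8+9+3 = 59.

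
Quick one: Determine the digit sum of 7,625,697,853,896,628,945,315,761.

138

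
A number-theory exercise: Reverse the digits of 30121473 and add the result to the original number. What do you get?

Reverse of 30121473 is 37412103.
30121473 + 37412103 = 67533576

67533576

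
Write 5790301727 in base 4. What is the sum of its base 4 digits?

5790301727 in base 4 is 11121020033320133.
Digit sum: 1+1+1+2+1+0+2+0+0+3+3+3+2+0+1+3+3 = 26.

26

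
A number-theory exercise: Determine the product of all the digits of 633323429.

6×3×3×3×2×3×4×2×9 = 69984

69984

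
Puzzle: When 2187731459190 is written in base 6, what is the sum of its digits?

40

2187731459190 in base 6 is 4353010245413050.
Digit sum: 4+3+5+3+0+1+0+2+4+5+4+1+3+0+5+0 = 40.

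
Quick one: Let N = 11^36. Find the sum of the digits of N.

11^36 = 30912680532870672635673352936887453361
Sum of its 38 digits: 172.

172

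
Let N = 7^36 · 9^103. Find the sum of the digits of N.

7^36 · 9^103 = 513461532590211412639379821959039126268980203001182784157304966383424136939103297977849506934805624070406639977724550235449863129
Sum of its 129 digits: 567.

567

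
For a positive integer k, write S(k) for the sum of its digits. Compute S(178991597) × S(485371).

1568

S(178991597) = 1+7+8+9+9+1+5+9+7 = 56.
S(485371) = 4+8+5+3+7+1 = 28.
56 · 28 = 1568.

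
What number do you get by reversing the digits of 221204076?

Reversing 221204076 gives 670402122.

670402122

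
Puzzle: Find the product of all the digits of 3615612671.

45360

3×6×1×5×6×1×2×6×7×1 = 45360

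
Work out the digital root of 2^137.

5

The digital root of n equals n mod 9 (or 9 when 9 | n), so we need 2^137 mod 9.
2^137 ≡ 5 (mod 9), so the digital root is 5.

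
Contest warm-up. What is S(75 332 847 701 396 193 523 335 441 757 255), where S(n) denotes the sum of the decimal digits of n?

7+5+3+3+2+8+4+7+7+0+1+3+9+6+1+9+3+5+2+3+3+3+5+4+4+1+7+5+7+2+5+5 = 139

139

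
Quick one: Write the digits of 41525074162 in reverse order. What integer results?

26147052514

Reversing 41525074162 gives 26147052514.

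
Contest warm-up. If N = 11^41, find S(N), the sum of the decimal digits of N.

11^41 = 4978518112499354698647829163838661251242411
Sum of its 43 digits: 203.

203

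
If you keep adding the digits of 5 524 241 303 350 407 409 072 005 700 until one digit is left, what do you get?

1

5+5+2+4+2+4+1+3+0+3+3+5+0+4+0+7+4+0+9+0+7+2+0+0+5+7+0+0 = 82
8+2 = 10
1+0 = 1
(Equivalently, 5 524 241 303 350 407 409 072 005 700 mod 9 = 1.)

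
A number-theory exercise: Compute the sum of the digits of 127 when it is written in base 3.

127 in base 3 is 11201.
Digit sum: 1+1+2+0+1 = 5.

5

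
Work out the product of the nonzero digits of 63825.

6×3×8×2×5 = 1440

1440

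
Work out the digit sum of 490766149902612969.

4+9+0+7+6+6+1+4+9+9+0+2+6+1+2+9+6+9 = 90

90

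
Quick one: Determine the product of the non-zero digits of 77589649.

3810240

7×7×5×8×9×6×4×9 = 3810240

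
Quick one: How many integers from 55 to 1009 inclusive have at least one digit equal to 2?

257

The integers in [55, 1009] that have at least one digit equal to 2: 62, 72, 82, 92, 102, 112, …, 992, 1002.
257 qualify.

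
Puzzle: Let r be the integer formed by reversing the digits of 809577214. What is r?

Reversing 809577214 gives 412775908.

412775908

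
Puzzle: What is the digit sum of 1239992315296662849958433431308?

1+2+3+9+9+9+2+3+1+5+2+9+6+6+6+2+8+4+9+9+5+8+4+3+3+4+3+1+3+0+8 = 147

147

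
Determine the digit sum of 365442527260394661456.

3+6+5+4+4+2+5+2+7+2+6+0+3+9+4+6+6+1+4+5+6 = 90

90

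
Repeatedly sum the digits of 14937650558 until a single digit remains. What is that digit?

8

1+4+9+3+7+6+5+0+5+5+8 = 53
5+3 = 8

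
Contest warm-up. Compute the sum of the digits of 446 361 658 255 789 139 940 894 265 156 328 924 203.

184

4+4+6+3+6+1+6+5+8+2+5+5+7+8+9+1+3+9+9+4+0+8+9+4+2+6+5+1+5+6+3+2+8+9+2+4+2+0+3 = 184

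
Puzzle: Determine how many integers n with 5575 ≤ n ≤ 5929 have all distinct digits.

189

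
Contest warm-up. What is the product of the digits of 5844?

640

5×8×4×4 = 640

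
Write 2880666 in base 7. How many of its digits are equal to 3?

2880666 in base 7 is 33325305.
The digit 3 appears 4 times.

4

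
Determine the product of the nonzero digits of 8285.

8×2×8×5 = 640

640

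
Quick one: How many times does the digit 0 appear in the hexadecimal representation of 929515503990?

929515503990 in base 16 is D86B710176.
The digit 0 appears 1 time.

1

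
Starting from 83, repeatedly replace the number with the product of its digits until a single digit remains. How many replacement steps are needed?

83 → 24 → 8 (2 steps)

2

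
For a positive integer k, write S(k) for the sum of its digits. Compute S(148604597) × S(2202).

S(148604597) = 1+4+8+6+0+4+5+9+7 = 44.
S(2202) = 2+2+0+2 = 6.
44 · 6 = 264.

264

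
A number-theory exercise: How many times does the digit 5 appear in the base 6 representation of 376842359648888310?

5

376842359648888310 in base 6 is 25102312450030531542250.
The digit 5 appears 5 times.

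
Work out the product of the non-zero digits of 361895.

6480

3×6×1×8×9×5 = 6480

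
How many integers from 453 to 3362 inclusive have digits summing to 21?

114

The integers in [453, 3362] that have digits summing to 21: 489, 498, 579, 588, 597, 669, …, 3288, 3297.
114 qualify.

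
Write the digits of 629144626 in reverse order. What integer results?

626441926

Reversing 629144626 gives 626441926.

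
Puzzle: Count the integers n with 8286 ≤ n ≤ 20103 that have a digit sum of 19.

The integers in [8286, 20103] that have a digit sum of 19: 8290, 8308, 8317, 8326, 8335, 8344, …, 20089, 20098.
778 qualify.

778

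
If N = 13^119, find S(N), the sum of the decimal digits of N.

13^119 = 3624590305361413470799644990060270974768258519061301251830985869665939140632453798114308416394869792108118619264541993700274955248677
Sum of its 133 digits: 610.

610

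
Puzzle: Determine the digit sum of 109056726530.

1+0+9+0+5+6+7+2+6+5+3+0 = 44

44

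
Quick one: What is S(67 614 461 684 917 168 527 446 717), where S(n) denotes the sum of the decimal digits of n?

6+7+6+1+4+4+6+1+6+8+4+9+1+7+1+6+8+5+2+7+4+4+6+7+1+7 = 128

128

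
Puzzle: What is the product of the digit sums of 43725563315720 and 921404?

S(43725563315720) = 4+3+7+2+5+5+6+3+3+1+5+7+2+0 = 53.
S(921404) = 9+2+1+4+0+4 = 20.
53 · 20 = 1060.

1060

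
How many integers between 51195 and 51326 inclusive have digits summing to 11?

7

The integers in [51195, 51326] that have digits summing to 11: 51203, 51212, 51221, 51230, 51302, 51311, 51320.
7 qualify.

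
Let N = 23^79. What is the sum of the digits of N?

23^79 = 377136916036719379357080255530026047930733649748554226841039586430617722050933700161527321714659968975035687
Sum of its 108 digits: 473.

473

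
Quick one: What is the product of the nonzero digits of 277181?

2×7×7×1×8×1 = 784

784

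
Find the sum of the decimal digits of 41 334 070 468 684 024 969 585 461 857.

4+1+3+3+4+0+7+0+4+6+8+6+8+4+0+2+4+9+6+9+5+8+5+4+6+1+8+5+7 = 137

137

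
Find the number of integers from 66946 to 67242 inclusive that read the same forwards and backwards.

The integers in [66946, 67242] that read the same forwards and backwards: 66966, 67076, 67176.
3 qualify.

3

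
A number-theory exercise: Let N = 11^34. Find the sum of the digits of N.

178

11^34 = 255476698618765889551019445759400441
Sum of its 36 digits: 178.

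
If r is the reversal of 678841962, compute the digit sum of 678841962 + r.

57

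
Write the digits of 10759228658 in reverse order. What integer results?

85682295701

Reversing 10759228658 gives 85682295701.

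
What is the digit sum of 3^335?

3^335 = 6848892208188538287483832805385295026551067207348700786053090333322124682953755796517397310844406703021418164138549568090016503923723098786081915834717151161707
Sum of its 160 digits: 693.

693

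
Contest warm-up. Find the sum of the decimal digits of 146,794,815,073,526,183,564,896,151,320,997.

155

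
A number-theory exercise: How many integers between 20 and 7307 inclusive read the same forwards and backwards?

161

The integers in [20, 7307] that read the same forwards and backwards: 22, 33, 44, 55, 66, 77, …, 7117, 7227.
161 qualify.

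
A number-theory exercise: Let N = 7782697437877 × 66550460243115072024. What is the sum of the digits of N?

135

7782697437877 × 66550460243115072024 = 517942096423626821570467120653048
Sum of its 33 digits: 135.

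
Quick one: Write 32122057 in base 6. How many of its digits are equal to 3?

32122057 in base 6 is 3104253121.
The digit 3 appears 2 times.

2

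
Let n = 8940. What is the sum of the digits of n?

21

8+9+4+0 = 21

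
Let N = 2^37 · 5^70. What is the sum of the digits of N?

2^37 · 5^70 = 1164153218269348144531250000000000000000000000000000000000000
Sum of its 61 digits: 89.

89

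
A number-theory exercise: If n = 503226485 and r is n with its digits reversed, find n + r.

1087848790

Reverse of 503226485 is 584622305.
503226485 + 584622305 = 1087848790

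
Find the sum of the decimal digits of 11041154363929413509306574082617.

120

1+1+0+4+1+1+5+4+3+6+3+9+2+9+4+1+3+5+0+9+3+0+6+5+7+4+0+8+2+6+1+7 = 120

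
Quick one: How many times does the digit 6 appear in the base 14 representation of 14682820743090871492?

14682820743090871492 in base 14 is 6A54C119A91717CB2.
The digit 6 appears 1 time.

1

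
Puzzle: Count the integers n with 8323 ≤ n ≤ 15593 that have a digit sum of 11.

The integers in [8323, 15593] that have a digit sum of 11: 9002, 9011, 9020, 9101, 9110, 9200, …, 15410, 15500.
254 qualify.

254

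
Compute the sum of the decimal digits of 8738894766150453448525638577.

148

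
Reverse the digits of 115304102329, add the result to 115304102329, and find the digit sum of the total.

Reversal of 115304102329 is 923201403511; 115304102329 + 923201403511 = 1038505505840.
Digit sum of 1038505505840: 1+0+3+8+5+0+5+5+0+5+8+4+0 = 44.

44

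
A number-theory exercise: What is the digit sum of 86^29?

86^29 = 126024529890394348379345391831458407434589541727066914816
Sum of its 57 digits: 263.

263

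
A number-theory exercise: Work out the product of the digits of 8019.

8×0×1×9 = 0

0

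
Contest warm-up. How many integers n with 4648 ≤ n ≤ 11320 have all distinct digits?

3052

The integers in [4648, 11320] that have all distinct digits: 4650, 4651, 4652, 4653, 4657, 4658, …, 10986, 10987.
3052 qualify.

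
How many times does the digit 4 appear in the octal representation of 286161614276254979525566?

286161614276254979525566 in base 8 is 74461550513060532051605676.
The digit 4 appears 2 times.

2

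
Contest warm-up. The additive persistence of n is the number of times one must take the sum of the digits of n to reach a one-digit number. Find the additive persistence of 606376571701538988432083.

606376571701538988432083 → 110 → 2 (2 steps)

2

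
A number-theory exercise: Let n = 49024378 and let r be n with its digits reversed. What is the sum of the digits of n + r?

Reversal of 49024378 is 87342094; 49024378 + 87342094 = 136366472.
Digit sum of 136366472: 1+3+6+3+6+6+4+7+2 = 38.

38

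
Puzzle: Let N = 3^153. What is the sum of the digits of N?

351

3^153 = 9989689095948428268966921126195809393034773710522520293009978943147202723
Sum of its 73 digits: 351.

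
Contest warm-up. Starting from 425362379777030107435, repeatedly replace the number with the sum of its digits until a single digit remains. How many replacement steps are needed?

425362379777030107435 → 85 → 13 → 4 (3 steps)

3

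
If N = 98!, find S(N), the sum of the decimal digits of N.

639

98! = 9426890448883247745626185743057242473809693764078951663494238777294707070023223798882976159207729119823605850588608460429412647567360000000000000000000000
Sum of its 154 digits: 639.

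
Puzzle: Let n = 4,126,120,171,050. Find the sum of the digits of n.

4+1+2+6+1+2+0+1+7+1+0+5+0 = 30

30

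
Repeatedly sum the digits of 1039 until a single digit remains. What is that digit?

1+0+3+9 = 13
1+3 = 4
(Equivalently, 1039 mod 9 = 4.)

4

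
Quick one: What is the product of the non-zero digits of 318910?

216

3×1×8×9×1 = 216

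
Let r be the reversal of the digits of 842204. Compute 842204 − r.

439956

Reverse of 842204 is 402248.
842204 − 402248 = 439956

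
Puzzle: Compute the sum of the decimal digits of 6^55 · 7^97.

6^55 · 7^97 = 59269143663805272057368460455744902999534688155900804244147540472726658672170342827899216574593401019819462714877910693445632
Sum of its 125 digits: 576.

576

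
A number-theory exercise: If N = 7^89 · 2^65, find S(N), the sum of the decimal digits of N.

7^89 · 2^65 = 60349722772624493821671386883467246805158826360792950224095288789870323031448577972234117709824
Sum of its 95 digits: 443.

443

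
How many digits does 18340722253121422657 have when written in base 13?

18

18340722253121422657 in base 13 is 2174152093C8500C59, which has 18 digits.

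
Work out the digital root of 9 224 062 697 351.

9+2+2+4+0+6+2+6+9+7+3+5+1 = 56
5+6 = 11
1+1 = 2
(Equivalently, 9 224 062 697 351 mod 9 = 2.)

2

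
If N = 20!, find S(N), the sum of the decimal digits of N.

20! = 2432902008176640000
Sum of its 19 digits: 54.

54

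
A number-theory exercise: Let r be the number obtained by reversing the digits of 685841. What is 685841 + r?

834427

Reverse of 685841 is 148586.
685841 + 148586 = 834427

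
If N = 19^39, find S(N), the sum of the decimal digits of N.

199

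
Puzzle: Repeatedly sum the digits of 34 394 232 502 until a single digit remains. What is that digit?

1

3+4+3+9+4+2+3+2+5+0+2 = 37
3+7 = 10
1+0 = 1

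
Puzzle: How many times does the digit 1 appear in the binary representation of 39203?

39203 in base 2 is 1001100100100011.
The digit 1 appears 7 times.

7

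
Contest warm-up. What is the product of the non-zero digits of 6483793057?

6×4×8×3×7×9×3×5×7 = 3810240

3810240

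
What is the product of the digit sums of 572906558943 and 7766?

S(572906558943) = 5+7+2+9+0+6+5+5+8+9+4+3 = 63.
S(7766) = 7+7+6+6 = 26.
63 · 26 = 1638.

1638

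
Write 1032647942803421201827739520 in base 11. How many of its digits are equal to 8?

1032647942803421201827739520 in base 11 is 9592734043861A966529A8329A.
The digit 8 appears 2 times.

2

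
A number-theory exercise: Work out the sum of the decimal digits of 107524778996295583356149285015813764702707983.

1+0+7+5+2+4+7+7+8+9+9+6+2+9+5+5+8+3+3+5+6+1+4+9+2+8+5+0+1+5+8+1+3+7+6+4+7+0+2+7+0+7+9+8+3 = 218

218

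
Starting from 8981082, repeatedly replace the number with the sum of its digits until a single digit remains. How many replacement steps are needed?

2

8981082 → 36 → 9 (2 steps)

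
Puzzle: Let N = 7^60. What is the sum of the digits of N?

199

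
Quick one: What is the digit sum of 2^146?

193

2^146 = 89202980794122492566142873090593446023921664
Sum of its 44 digits: 193.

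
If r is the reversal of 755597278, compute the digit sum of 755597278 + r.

47

Reversal of 755597278 is 872795557; 755597278 + 872795557 = 1628392835.
Digit sum of 1628392835: 1+6+2+8+3+9+2+8+3+5 = 47.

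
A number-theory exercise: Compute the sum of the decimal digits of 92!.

540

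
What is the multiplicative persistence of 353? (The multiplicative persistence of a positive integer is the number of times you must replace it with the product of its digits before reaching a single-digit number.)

3

353 → 45 → 20 → 0 (3 steps)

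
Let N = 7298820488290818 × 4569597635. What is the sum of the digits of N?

96

7298820488290818 × 4569597635 = 33352672841583267125015430
Sum of its 26 digits: 96.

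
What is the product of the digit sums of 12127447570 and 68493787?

2080

S(12127447570) = 1+2+1+2+7+4+4+7+5+7+0 = 40.
S(68493787) = 6+8+4+9+3+7+8+7 = 52.
40 · 52 = 2080.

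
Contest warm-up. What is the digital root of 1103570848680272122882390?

1+1+0+3+5+7+0+8+4+8+6+8+0+2+7+2+1+2+2+8+8+2+3+9+0 = 97
9+7 = 16
1+6 = 7

7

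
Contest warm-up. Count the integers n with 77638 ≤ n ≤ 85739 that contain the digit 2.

2916

The integers in [77638, 85739] that contain the digit 2: 77642, 77652, 77662, 77672, 77682, 77692, …, 85729, 85732.
2916 qualify.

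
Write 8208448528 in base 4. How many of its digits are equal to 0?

8208448528 in base 4 is 13221100233300100.
The digit 0 appears 6 times.

6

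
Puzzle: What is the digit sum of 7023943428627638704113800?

7+0+2+3+9+4+3+4+2+8+6+2+7+6+3+8+7+0+4+1+1+3+8+0+0 = 98

98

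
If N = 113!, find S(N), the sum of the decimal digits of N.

666

113! = 22311927486598136465966070212187151182564399087952213171022161345724023063584214692821047352118139068425569179220877461124773845924561575264739138192463311667200000000000000000000000000
Sum of its 185 digits: 666.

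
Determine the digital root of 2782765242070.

7

2+7+8+2+7+6+5+2+4+2+0+7+0 = 52
5+2 = 7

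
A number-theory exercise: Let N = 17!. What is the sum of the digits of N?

17! = 355687428096000
Sum of its 15 digits: 63.

63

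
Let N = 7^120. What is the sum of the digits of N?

7^120 = 258086210989349276047917817413172383631691140276099547911280598425927853437317437263620645695945672001
Sum of its 102 digits: 460.

460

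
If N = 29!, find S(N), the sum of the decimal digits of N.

126

29! = 8841761993739701954543616000000
Sum of its 31 digits: 126.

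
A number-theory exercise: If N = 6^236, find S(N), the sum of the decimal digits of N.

774

6^236 = 4402456673108048457718400041192971414002163678816934465245335059489650410757763710967530275228766052020947053345093059863294619865615015013433890842038360457912971258271633936069165056
Sum of its 184 digits: 774.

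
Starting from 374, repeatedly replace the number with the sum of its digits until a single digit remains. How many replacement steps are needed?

2

374 → 14 → 5 (2 steps)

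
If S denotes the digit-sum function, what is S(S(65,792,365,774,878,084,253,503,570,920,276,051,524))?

First digit sum: 169.
1+6+9 = 16.

16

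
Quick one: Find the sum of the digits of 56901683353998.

75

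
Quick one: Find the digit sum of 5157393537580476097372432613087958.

162

5+1+5+7+3+9+3+5+3+7+5+8+0+4+7+6+0+9+7+3+7+2+4+3+2+6+1+3+0+8+7+9+5+8 = 162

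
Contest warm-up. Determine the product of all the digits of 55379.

5×5×3×7×9 = 4725

4725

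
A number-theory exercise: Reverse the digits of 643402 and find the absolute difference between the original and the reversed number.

Reverse of 643402 is 204346.
|643402 − 204346| = 439056

439056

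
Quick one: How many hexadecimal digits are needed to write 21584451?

7

21584451 in base 16 is 1495A43, which has 7 digits.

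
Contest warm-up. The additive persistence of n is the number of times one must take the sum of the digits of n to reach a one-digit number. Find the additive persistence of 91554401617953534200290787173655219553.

3

91554401617953534200290787173655219553 → 159 → 15 → 6 (3 steps)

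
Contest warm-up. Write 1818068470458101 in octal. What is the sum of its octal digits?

64

1818068470458101 in base 8 is 63530301526763365.
Digit sum: 6+3+5+3+0+3+0+1+5+2+6+7+6+3+3+6+5 = 64.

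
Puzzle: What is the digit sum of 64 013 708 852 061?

6+4+0+1+3+7+0+8+8+5+2+0+6+1 = 51

51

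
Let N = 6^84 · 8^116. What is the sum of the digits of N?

738

6^84 · 8^116 = 132783320036364189135475064633666600734480203651933491712747827903665379589526007125550269293283522471485762473353135903841410864919558459372215541334028683308174803992576
Sum of its 171 digits: 738.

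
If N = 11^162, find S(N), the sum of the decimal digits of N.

730

11^162 = 5077091561327677113415553585980590842360615728229233364862290815297716701264433363773373053938332281076254624013242157863555226477026837198609634984531166006978737225721
Sum of its 169 digits: 730.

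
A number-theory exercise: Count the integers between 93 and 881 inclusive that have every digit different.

The integers in [93, 881] that have every digit different: 93, 94, 95, 96, 97, 98, …, 876, 879.
574 qualify.

574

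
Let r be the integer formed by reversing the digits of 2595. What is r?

Reversing 2595 gives 5952.

5952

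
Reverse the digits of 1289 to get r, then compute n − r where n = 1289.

-8532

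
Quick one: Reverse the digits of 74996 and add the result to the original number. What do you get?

144943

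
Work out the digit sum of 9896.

32

9+8+9+6 = 32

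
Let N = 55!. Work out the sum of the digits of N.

55! = 12696403353658275925965100847566516959580321051449436762275840000000000000
Sum of its 74 digits: 279.

279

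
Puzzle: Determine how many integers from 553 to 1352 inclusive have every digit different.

The integers in [553, 1352] that have every digit different: 560, 561, 562, 563, 564, 567, …, 1350, 1352.
455 qualify.

455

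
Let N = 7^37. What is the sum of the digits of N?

115

7^37 = 18562115921017574302453163671207
Sum of its 32 digits: 115.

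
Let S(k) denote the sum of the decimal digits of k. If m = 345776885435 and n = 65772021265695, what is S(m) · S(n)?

S(345776885435) = 3+4+5+7+7+6+8+8+5+4+3+5 = 65.
S(65772021265695) = 6+5+7+7+2+0+2+1+2+6+5+6+9+5 = 63.
65 · 63 = 4095.

4095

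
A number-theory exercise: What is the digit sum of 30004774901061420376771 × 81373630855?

30004774901061420376771 × 81373630855 = 2441597476686341169421338370869205
Sum of its 34 digits: 154.

154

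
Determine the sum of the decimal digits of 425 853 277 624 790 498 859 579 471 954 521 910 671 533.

4+2+5+8+5+3+2+7+7+6+2+4+7+9+0+4+9+8+8+5+9+5+7+9+4+7+1+9+5+4+5+2+1+9+1+0+6+7+1+5+3+3 = 208

208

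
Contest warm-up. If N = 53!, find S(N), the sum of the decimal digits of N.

53! = 4274883284060025564298013753389399649690343788366813724672000000000000
Sum of its 70 digits: 279.

279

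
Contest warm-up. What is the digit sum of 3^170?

3^170 = 1290070078170102666248196035845070394933441741644993085810116441344597492642263849
Sum of its 82 digits: 342.

342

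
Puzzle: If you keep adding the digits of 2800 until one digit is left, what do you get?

1

2+8+0+0 = 10
1+0 = 1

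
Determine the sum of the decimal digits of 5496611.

5+4+9+6+6+1+1 = 32

32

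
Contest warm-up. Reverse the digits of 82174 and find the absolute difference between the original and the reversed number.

35046

Reverse of 82174 is 47128.
|82174 − 47128| = 35046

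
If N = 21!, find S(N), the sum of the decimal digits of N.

21! = 51090942171709440000
Sum of its 20 digits: 63.

63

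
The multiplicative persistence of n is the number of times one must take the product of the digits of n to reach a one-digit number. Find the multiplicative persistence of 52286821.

52286821 → 15360 → 0 (2 steps)

2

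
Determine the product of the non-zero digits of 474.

112

4×7×4 = 112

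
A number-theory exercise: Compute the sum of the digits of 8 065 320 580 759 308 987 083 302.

109

8+0+6+5+3+2+0+5+8+0+7+5+9+3+0+8+9+8+7+0+8+3+3+0+2 = 109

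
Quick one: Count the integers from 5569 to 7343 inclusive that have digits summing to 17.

The integers in [5569, 7343] that have digits summing to 17: 5570, 5606, 5615, 5624, 5633, 5642, …, 7334, 7343.
125 qualify.

125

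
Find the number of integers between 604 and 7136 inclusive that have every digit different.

The integers in [604, 7136] that have every digit different: 604, 605, 607, 608, 609, 610, …, 7135, 7136.
3384 qualify.

3384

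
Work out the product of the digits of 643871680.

6×4×3×8×7×1×6×8×0 = 0

0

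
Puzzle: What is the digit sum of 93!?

513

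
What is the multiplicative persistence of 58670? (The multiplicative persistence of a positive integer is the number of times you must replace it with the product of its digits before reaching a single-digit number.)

1

58670 → 0 (1 step)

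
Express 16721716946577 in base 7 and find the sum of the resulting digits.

51

16721716946577 in base 7 is 3344050506602166.
Digit sum: 3+3+4+4+0+5+0+5+0+6+6+0+2+1+6+6 = 51.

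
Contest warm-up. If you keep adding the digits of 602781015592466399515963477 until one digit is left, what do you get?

6+0+2+7+8+1+0+1+5+5+9+2+4+6+6+3+9+9+5+1+5+9+6+3+4+7+7 = 130
1+3+0 = 4

4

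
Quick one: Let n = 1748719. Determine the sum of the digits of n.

37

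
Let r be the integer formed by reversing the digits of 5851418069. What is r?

9608141585

Reversing 5851418069 gives 9608141585.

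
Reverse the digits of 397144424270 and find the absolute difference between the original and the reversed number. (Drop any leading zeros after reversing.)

Reverse of 397144424270 is 72424441793.
|397144424270 − 72424441793| = 324719982477

324719982477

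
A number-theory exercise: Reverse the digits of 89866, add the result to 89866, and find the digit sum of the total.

29

Reversal of 89866 is 66898; 89866 + 66898 = 156764.
Digit sum of 156764: 1+5+6+7+6+4 = 29.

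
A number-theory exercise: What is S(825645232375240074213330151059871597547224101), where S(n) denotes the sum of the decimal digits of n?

8+2+5+6+4+5+2+3+2+3+7+5+2+4+0+0+7+4+2+1+3+3+3+0+1+5+1+0+5+9+8+7+1+5+9+7+5+4+7+2+2+4+1+0+1 = 165

165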